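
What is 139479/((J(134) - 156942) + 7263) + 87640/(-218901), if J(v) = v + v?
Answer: -43626472619/32706217311 ≈ -1.3339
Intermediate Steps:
J(v) = 2*v
139479/((J(134) - 156942) + 7263) + 87640/(-218901) = 139479/((2*134 - 156942) + 7263) + 87640/(-218901) = 139479/((268 - 156942) + 7263) + 87640*(-1/218901) = 139479/(-156674 + 7263) - 87640/218901 = 139479/(-149411) - 87640/218901 = 139479*(-1/149411) - 87640/218901 = -139479/149411 - 87640/218901 = -43626472619/32706217311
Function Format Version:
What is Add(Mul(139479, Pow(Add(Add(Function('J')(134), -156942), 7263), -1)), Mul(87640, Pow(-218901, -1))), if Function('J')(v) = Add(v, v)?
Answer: Rational(-43626472619, 32706217311) ≈ -1.3339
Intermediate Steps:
Function('J')(v) = Mul(2, v)
Add(Mul(139479, Pow(Add(Add(Function('J')(134), -156942), 7263), -1)), Mul(87640, Pow(-218901, -1))) = Add(Mul(139479, Pow(Add(Add(Mul(2, 134), -156942), 7263), -1)), Mul(87640, Pow(-218901, -1))) = Add(Mul(139479, Pow(Add(Add(268, -156942), 7263), -1)), Mul(87640, Rational(-1, 218901))) = Add(Mul(139479, Pow(Add(-156674, 7263), -1)), Rational(-87640, 218901)) = Add(Mul(139479, Pow(-149411, -1)), Rational(-87640, 218901)) = Add(Mul(139479, Rational(-1, 149411)), Rational(-87640, 218901)) = Add(Rational(-139479, 149411), Rational(-87640, 218901)) = Rational(-43626472619, 32706217311)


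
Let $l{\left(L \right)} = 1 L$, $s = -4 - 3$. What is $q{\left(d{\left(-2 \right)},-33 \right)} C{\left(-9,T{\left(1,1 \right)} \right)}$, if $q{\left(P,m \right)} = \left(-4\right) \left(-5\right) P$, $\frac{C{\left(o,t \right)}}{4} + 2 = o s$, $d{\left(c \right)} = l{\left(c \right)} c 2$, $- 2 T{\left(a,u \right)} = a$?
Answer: $39040$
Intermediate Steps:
$s = -7$ ($s = -4 - 3 = -7$)
$T{\left(a,u \right)} = - \frac{a}{2}$
$l{\left(L \right)} = L$
$d{\left(c \right)} = 2 c^{2}$ ($d{\left(c \right)} = c c 2 = c 2 c = 2 c^{2}$)
$C{\left(o,t \right)} = -8 - 28 o$ ($C{\left(o,t \right)} = -8 + 4 o \left(-7\right) = -8 + 4 \left(- 7 o\right) = -8 - 28 o$)
$q{\left(P,m \right)} = 20 P$
$q{\left(d{\left(-2 \right)},-33 \right)} C{\left(-9,T{\left(1,1 \right)} \right)} = 20 \cdot 2 \left(-2\right)^{2} \left(-8 - -252\right) = 20 \cdot 2 \cdot 4 \left(-8 + 252\right) = 20 \cdot 8 \cdot 244 = 160 \cdot 244 = 39040$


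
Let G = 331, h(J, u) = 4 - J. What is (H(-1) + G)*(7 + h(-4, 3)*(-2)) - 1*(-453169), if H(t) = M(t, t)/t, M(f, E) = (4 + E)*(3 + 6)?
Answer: 450433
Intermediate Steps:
M(f, E) = 36 + 9*E (M(f, E) = (4 + E)*9 = 36 + 9*E)
H(t) = (36 + 9*t)/t
(H(-1) + G)*(7 + h(-4, 3)*(-2)) - 1*(-453169) = ((9 + 36/(-1)) + 331)*(7 + (4 - 1*(-4))*(-2)) - 1*(-453169) = ((9 + 36*(-1)) + 331)*(7 + (4 + 4)*(-2)) + 453169 = ((9 - 36) + 331)*(7 + 8*(-2)) + 453169 = (-27 + 331)*(7 - 16) + 453169 = 304*(-9) + 453169 = -2736 + 453169 = 450433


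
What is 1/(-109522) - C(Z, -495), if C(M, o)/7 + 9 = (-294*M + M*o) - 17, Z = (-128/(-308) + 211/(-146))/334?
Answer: 4845956854931/29374019444 ≈ 164.97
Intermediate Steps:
Z = -11575/3754828 (Z = (-128*(-1/308) + 211*(-1/146))*(1/334) = (32/77 - 211/146)*(1/334) = -11575/11242*1/334 = -11575/3754828 ≈ -0.0030827)
C(M, o) = -182 - 2058*M + 7*M*o (C(M, o) = -63 + 7*((-294*M + M*o) - 17) = -63 + 7*(-17 - 294*M + M*o) = -63 + (-119 - 2058*M + 7*M*o) = -182 - 2058*M + 7*M*o)
1/(-109522) - C(Z, -495) = 1/(-109522) - (-182 - 2058*(-11575/3754828) + 7*(-11575/3754828)*(-495)) = -1/109522 - (-182 + 1701525/268202 + 520875/48764) = -1/109522 - 1*(-88492853/536404) = -1/109522 + 88492853/536404 = 4845956854931/29374019444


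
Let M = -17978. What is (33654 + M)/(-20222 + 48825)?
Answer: 15676/28603 ≈ 0.54805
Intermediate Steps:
(33654 + M)/(-20222 + 48825) = (33654 - 17978)/(-20222 + 48825) = 15676/28603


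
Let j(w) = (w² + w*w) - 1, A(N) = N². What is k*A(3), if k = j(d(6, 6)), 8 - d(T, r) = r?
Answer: 63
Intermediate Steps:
d(T, r) = 8 - r
j(w) = -1 + 2*w² (j(w) = (w² + w²) - 1 = 2*w² - 1 = -1 + 2*w²)
k = 7 (k = -1 + 2*(8 - 1*6)² = -1 + 2*(8 - 6)² = -1 + 2*2² = -1 + 2*4 = -1 + 8 = 7)
k*A(3) = 7*3² = 7*9 = 63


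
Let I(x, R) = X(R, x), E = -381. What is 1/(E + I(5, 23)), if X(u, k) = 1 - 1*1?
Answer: -1/381 ≈ -0.0026247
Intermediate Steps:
X(u, k) = 0 (X(u, k) = 1 - 1 = 0)
I(x, R) = 0
1/(E + I(5, 23)) = 1/(-381 + 0) = 1/(-381) = -1/381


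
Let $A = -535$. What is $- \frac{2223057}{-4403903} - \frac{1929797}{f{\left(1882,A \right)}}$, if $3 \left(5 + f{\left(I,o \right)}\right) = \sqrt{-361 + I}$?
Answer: $- \frac{8498621013235}{35231224} \approx -2.4122 \cdot 10^{5}$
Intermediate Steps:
$f{\left(I,o \right)} = -5 + \frac{\sqrt{-361 + I}}{3}$
$- \frac{2223057}{-4403903} - \frac{1929797}{f{\left(1882,A \right)}} = - \frac{2223057}{-4403903} - \frac{1929797}{-5 + \frac{\sqrt{-361 + 1882}}{3}} = \left(-2223057\right) \left(- \frac{1}{4403903}\right) - \frac{1929797}{-5 + \frac{\sqrt{1521}}{3}} = \frac{2223057}{4403903} - \frac{1929797}{-5 + \frac{1}{3} \cdot 39} = \frac{2223057}{4403903} - \frac{1929797}{-5 + 13} = \frac{2223057}{4403903} - \frac{1929797}{8} = - \frac{8498621013235}{35231224}$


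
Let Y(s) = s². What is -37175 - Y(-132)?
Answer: -54599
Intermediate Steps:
-37175 - Y(-132) = -37175 - 1*(-132)² = -37175 - 1*17424 = -37175 - 17424 = -54599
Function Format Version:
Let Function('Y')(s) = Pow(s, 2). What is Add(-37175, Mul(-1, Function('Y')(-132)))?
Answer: -54599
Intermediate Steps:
Add(-37175, Mul(-1, Function('Y')(-132))) = Add(-37175, Mul(-1, Pow(-132, 2))) = Add(-37175, Mul(-1, 17424)) = Add(-37175, -17424) = -54599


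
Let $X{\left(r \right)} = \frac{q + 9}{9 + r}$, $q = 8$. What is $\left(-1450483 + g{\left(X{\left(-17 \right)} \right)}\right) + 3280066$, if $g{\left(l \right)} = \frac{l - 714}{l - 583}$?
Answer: $\frac{8564283752}{4681} \approx 1.8296 \cdot 10^{6}$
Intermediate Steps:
$X{\left(r \right)} = \frac{17}{9 + r}$ ($X{\left(r \right)} = \frac{8 + 9}{9 + r} = \frac{17}{9 + r}$)
$g{\left(l \right)} = \frac{-714 + l}{-583 + l}$
$\left(-1450483 + g{\left(X{\left(-17 \right)} \right)}\right) + 3280066 = \left(-1450483 + \frac{-714 + \frac{17}{9 - 17}}{-583 + \frac{17}{9 - 17}}\right) + 3280066 = \left(-1450483 + \frac{-714 + \frac{17}{-8}}{-583 + \frac{17}{-8}}\right) + 3280066 = \left(-1450483 + \frac{-714 + 17 \left(- \frac{1}{8}\right)}{-583 + 17 \left(- \frac{1}{8}\right)}\right) + 3280066 = \left(-1450483 + \frac{-714 - \frac{17}{8}}{-583 - \frac{17}{8}}\right) + 3280066 = \left(-1450483 + \frac{1}{- \frac{4681}{8}} \left(- \frac{5729}{8}\right)\right) + 3280066 = \left(-1450483 - - \frac{5729}{4681}\right) + 3280066 = \left(-1450483 + \frac{5729}{4681}\right) + 3280066 = - \frac{6789705194}{4681} + 3280066 = \frac{8564283752}{4681}$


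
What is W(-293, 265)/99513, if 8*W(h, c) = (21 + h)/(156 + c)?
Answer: -34/41894973 ≈ -8.1155e-7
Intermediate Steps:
W(h, c) = (21 + h)/(8*(156 + c)) (W(h, c) = ((21 + h)/(156 + c))/8 = (21 + h)/(8*(156 + c)))
W(-293, 265)/99513 = ((21 - 293)/(8*(156 + 265)))/99513 = ((1/8)*(-272)/421)*(1/99513) = ((1/8)*(1/421)*(-272))*(1/99513) = -34/421*1/99513 = -34/41894973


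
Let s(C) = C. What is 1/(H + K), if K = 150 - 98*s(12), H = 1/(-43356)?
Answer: -43356/44483257 ≈ -0.00097466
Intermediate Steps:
H = -1/43356 ≈ -2.3065e-5
K = -1026 (K = 150 - 98*12 = 150 - 1176 = -1026)
1/(H + K) = 1/(-1/43356 - 1026) = 1/(-44483257/43356) = -43356/44483257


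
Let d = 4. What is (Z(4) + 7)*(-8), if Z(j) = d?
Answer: -88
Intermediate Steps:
Z(j) = 4
(Z(4) + 7)*(-8) = (4 + 7)*(-8) = 11*(-8) = -88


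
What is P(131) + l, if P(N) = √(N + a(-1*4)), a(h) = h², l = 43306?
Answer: 43306 + 7*√3 ≈ 43318.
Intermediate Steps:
P(N) = √(16 + N) (P(N) = √(N + (-1*4)²) = √(N + (-4)²) = √(N + 16) = √(16 + N))
P(131) + l = √(16 + 131) + 43306 = √147 + 43306 = 7*√3 + 43306 = 43306 + 7*√3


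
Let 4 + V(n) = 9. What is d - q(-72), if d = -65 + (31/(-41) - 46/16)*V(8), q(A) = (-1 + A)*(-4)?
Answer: -123051/328 ≈ -375.16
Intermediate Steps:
V(n) = 5 (V(n) = -4 + 9 = 5)
q(A) = 4 - 4*A
d = -27275/328 (d = -65 + (31/(-41) - 46/16)*5 = -65 + (31*(-1/41) - 46*1/16)*5 = -65 + (-31/41 - 23/8)*5 = -65 - 1191/328*5 = -65 - 5955/328 = -27275/328 ≈ -83.156)
d - q(-72) = -27275/328 - (4 - 4*(-72)) = -27275/328 - (4 + 288) = -27275/328 - 1*292 = -27275/328 - 292 = -123051/328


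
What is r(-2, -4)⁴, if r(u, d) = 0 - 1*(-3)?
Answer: 81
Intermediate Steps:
r(u, d) = 3 (r(u, d) = 0 + 3 = 3)
r(-2, -4)⁴ = 3⁴ = 81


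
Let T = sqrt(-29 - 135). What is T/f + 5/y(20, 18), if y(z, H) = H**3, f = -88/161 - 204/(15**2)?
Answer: 5/5832 - 12075*I*sqrt(41)/8774 ≈ 0.00085734 - 8.8121*I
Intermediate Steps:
f = -17548/12075 (f = -88*1/161 - 204/225 = -88/161 - 204*1/225 = -88/161 - 68/75 = -17548/12075 ≈ -1.4533)
T = 2*I*sqrt(41) (T = sqrt(-164) = 2*I*sqrt(41) ≈ 12.806*I)
T/f + 5/y(20, 18) = (2*I*sqrt(41))/(-17548/12075) + 5/(18**3) = (2*I*sqrt(41))*(-12075/17548) + 5/5832 = -12075*I*sqrt(41)/8774 + 5*(1/5832) = -12075*I*sqrt(41)/8774 + 5/5832 = 5/5832 - 12075*I*sqrt(41)/8774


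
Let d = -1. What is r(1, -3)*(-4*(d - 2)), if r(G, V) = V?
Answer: -36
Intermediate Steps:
r(1, -3)*(-4*(d - 2)) = -(-12)*(-1 - 2) = -(-12)*(-3) = -3*12 = -36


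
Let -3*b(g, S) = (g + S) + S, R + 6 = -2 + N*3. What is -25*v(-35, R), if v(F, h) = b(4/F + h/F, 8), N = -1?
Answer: 135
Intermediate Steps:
R = -11 (R = -6 + (-2 - 1*3) = -6 + (-2 - 3) = -6 - 5 = -11)
b(g, S) = -2*S/3 - g/3 (b(g, S) = -((g + S) + S)/3 = -((S + g) + S)/3 = -(g + 2*S)/3 = -2*S/3 - g/3)
v(F, h) = -16/3 - 4/(3*F) - h/(3*F) (v(F, h) = -2/3*8 - (4/F + h/F)/3 = -16/3 + (-4/(3*F) - h/(3*F)) = -16/3 - 4/(3*F) - h/(3*F))
-25*v(-35, R) = -25*(-4 - 1*(-11) - 16*(-35))/(3*(-35)) = -25*(-1)*(-4 + 11 + 560)/(3*35) = -25*(-1)*567/(3*35) = -25*(-27/5) = 135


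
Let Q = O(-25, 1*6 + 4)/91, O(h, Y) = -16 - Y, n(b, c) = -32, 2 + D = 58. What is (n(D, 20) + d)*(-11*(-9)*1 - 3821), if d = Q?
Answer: 841172/7 ≈ 1.2017e+5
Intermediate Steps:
D = 56 (D = -2 + 58 = 56)
Q = -2/7 (Q = (-16 - (1*6 + 4))/91 = (-16 - (6 + 4))*(1/91) = (-16 - 1*10)*(1/91) = (-16 - 10)*(1/91) = -26*1/91 = -2/7 ≈ -0.28571)
d = -2/7 ≈ -0.28571
(n(D, 20) + d)*(-11*(-9)*1 - 3821) = (-32 - 2/7)*(-11*(-9)*1 - 3821) = -226*(99*1 - 3821)/7 = -226*(99 - 3821)/7 = -226/7*(-3722) = 841172/7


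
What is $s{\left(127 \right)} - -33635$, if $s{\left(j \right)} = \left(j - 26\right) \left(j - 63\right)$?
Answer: $40099$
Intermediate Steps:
$s{\left(j \right)} = \left(-63 + j\right) \left(-26 + j\right)$ ($s{\left(j \right)} = \left(-26 + j\right) \left(-63 + j\right) = \left(-63 + j\right) \left(-26 + j\right)$)
$s{\left(127 \right)} - -33635 = \left(1638 + 127^{2} - 11303\right) - -33635 = \left(1638 + 16129 - 11303\right) + 33635 = 6464 + 33635 = 40099$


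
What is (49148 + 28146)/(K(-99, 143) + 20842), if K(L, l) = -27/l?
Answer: 11053042/2980379 ≈ 3.7086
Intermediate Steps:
(49148 + 28146)/(K(-99, 143) + 20842) = (49148 + 28146)/(-27/143 + 20842) = 77294/(-27*1/143 + 20842) = 77294/(-27/143 + 20842) = 77294/(2980379/143) = 77294*(143/2980379) = 11053042/2980379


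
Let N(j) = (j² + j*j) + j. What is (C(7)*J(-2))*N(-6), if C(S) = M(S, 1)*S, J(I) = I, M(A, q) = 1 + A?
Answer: -7392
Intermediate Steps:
C(S) = S*(1 + S) (C(S) = (1 + S)*S = S*(1 + S))
N(j) = j + 2*j² (N(j) = (j² + j²) + j = 2*j² + j = j + 2*j²)
(C(7)*J(-2))*N(-6) = ((7*(1 + 7))*(-2))*(-6*(1 + 2*(-6))) = ((7*8)*(-2))*(-6*(1 - 12)) = (56*(-2))*(-6*(-11)) = -112*66 = -7392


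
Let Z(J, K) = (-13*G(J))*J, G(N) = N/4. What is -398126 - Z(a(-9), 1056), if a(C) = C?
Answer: -1591451/4 ≈ -3.9786e+5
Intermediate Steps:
G(N) = N/4 (G(N) = N*(¼) = N/4)
Z(J, K) = -13*J²/4 (Z(J, K) = (-13*J/4)*J = -13*J²/4)
-398126 - Z(a(-9), 1056) = -398126 - (-13)*(-9)²/4 = -398126 - (-13)*81/4 = -398126 - 1*(-1053/4) = -398126 + 1053/4 = -1591451/4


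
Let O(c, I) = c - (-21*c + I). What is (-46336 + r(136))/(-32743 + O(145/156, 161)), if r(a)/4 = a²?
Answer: -2156544/2564917 ≈ -0.84079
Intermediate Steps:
r(a) = 4*a²
O(c, I) = -I + 22*c (O(c, I) = c - (I - 21*c) = c + (-I + 21*c) = -I + 22*c)
(-46336 + r(136))/(-32743 + O(145/156, 161)) = (-46336 + 4*136²)/(-32743 + (-1*161 + 22*(145/156))) = (-46336 + 4*18496)/(-32743 + (-161 + 22*(145*(1/156)))) = (-46336 + 73984)/(-32743 + (-161 + 22*(145/156))) = 27648/(-32743 + (-161 + 1595/78)) = 27648/(-32743 - 10963/78) = 27648/(-2564917/78) = 27648*(-78/2564917) = -2156544/2564917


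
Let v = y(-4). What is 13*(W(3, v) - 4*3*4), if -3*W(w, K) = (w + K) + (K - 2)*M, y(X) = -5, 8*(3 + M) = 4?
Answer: -4147/6 ≈ -691.17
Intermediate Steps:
M = -5/2 (M = -3 + (⅛)*4 = -3 + ½ = -5/2 ≈ -2.5000)
v = -5
W(w, K) = -5/3 + K/2 - w/3 (W(w, K) = -((w + K) + (K - 2)*(-5/2))/3 = -((K + w) + (-2 + K)*(-5/2))/3 = -((K + w) + (5 - 5*K/2))/3 = -(5 + w - 3*K/2)/3 = -5/3 + K/2 - w/3)
13*(W(3, v) - 4*3*4) = 13*((-5/3 + (½)*(-5) - ⅓*3) - 4*3*4) = 13*((-5/3 - 5/2 - 1) - 12*4) = 13*(-31/6 - 48) = 13*(-319/6) = -4147/6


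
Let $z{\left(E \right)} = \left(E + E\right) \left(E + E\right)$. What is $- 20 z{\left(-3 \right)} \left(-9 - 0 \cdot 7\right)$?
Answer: $6480$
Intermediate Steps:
$z{\left(E \right)} = 4 E^{2}$ ($z{\left(E \right)} = 2 E 2 E = 4 E^{2}$)
$- 20 z{\left(-3 \right)} \left(-9 - 0 \cdot 7\right) = - 20 \cdot 4 \left(-3\right)^{2} \left(-9 - 0 \cdot 7\right) = - 20 \cdot 4 \cdot 9 \left(-9 - 0\right) = \left(-20\right) 36 \left(-9 + 0\right) = \left(-720\right) \left(-9\right) = 6480$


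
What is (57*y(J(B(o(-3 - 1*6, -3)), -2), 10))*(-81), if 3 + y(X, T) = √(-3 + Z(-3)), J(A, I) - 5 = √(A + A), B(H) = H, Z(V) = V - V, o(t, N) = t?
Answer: 13851 - 4617*I*√3 ≈ 13851.0 - 7996.9*I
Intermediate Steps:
Z(V) = 0
J(A, I) = 5 + √2*√A (J(A, I) = 5 + √(A + A) = 5 + √(2*A) = 5 + √2*√A)
y(X, T) = -3 + I*√3 (y(X, T) = -3 + √(-3 + 0) = -3 + √(-3) = -3 + I*√3)
(57*y(J(B(o(-3 - 1*6, -3)), -2), 10))*(-81) = (57*(-3 + I*√3))*(-81) = (-171 + 57*I*√3)*(-81) = 13851 - 4617*I*√3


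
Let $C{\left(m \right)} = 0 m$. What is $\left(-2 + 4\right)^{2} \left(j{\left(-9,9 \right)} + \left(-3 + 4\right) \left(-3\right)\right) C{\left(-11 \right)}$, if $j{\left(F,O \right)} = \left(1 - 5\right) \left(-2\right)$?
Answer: $0$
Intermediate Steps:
$j{\left(F,O \right)} = 8$ ($j{\left(F,O \right)} = \left(1 - 5\right) \left(-2\right) = \left(-4\right) \left(-2\right) = 8$)
$C{\left(m \right)} = 0$
$\left(-2 + 4\right)^{2} \left(j{\left(-9,9 \right)} + \left(-3 + 4\right) \left(-3\right)\right) C{\left(-11 \right)} = \left(-2 + 4\right)^{2} \left(8 + \left(-3 + 4\right) \left(-3\right)\right) 0 = 2^{2} \left(8 + 1 \left(-3\right)\right) 0 = 4 \left(8 - 3\right) 0 = 4 \cdot 5 \cdot 0 = 20 \cdot 0 = 0$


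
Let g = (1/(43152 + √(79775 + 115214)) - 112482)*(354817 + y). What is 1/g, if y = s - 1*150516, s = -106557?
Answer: -104715124346139/1151284215145744019103176 + √194989/2302568430291488038206352 ≈ -9.0955e-11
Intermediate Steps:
y = -257073 (y = -106557 - 1*150516 = -106557 - 150516 = -257073)
g = -10994440608 + 97744/(43152 + √194989) (g = (1/(43152 + √(79775 + 115214)) - 112482)*(354817 - 257073) = (1/(43152 + √194989) - 112482)*97744 = (-112482 + 1/(43152 + √194989))*97744 = -10994440608 + 97744/(43152 + √194989) ≈ -1.0994e+10)
1/g = 1/(-20470550228178020832/1861900115 - 97744*√194989/1861900115)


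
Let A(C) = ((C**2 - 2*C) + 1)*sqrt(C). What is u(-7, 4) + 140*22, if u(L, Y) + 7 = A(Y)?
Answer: 3091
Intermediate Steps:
A(C) = sqrt(C)*(1 + C**2 - 2*C) (A(C) = (1 + C**2 - 2*C)*sqrt(C) = sqrt(C)*(1 + C**2 - 2*C))
u(L, Y) = -7 + sqrt(Y)*(1 + Y**2 - 2*Y)
u(-7, 4) + 140*22 = (-7 + sqrt(4)*(1 + 4**2 - 2*4)) + 140*22 = (-7 + 2*(1 + 16 - 8)) + 3080 = (-7 + 2*9) + 3080 = (-7 + 18) + 3080 = 11 + 3080 = 3091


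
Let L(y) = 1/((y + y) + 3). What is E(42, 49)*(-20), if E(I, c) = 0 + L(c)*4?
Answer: -80/101 ≈ -0.79208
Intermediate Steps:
L(y) = 1/(3 + 2*y) (L(y) = 1/(2*y + 3) = 1/(3 + 2*y))
E(I, c) = 4/(3 + 2*c) (E(I, c) = 0 + 4/(3 + 2*c) = 4/(3 + 2*c))
E(42, 49)*(-20) = (4/(3 + 2*49))*(-20) = (4/(3 + 98))*(-20) = (4/101)*(-20) = -80/101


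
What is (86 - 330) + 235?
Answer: -9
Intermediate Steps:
(86 - 330) + 235 = -244 + 235 = -9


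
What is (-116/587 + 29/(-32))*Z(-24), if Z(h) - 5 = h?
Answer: 393965/18784 ≈ 20.973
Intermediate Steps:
Z(h) = 5 + h
(-116/587 + 29/(-32))*Z(-24) = (-116/587 + 29/(-32))*(5 - 24) = (-116*1/587 + 29*(-1/32))*(-19) = (-116/587 - 29/32)*(-19) = -20735/18784*(-19) = 393965/18784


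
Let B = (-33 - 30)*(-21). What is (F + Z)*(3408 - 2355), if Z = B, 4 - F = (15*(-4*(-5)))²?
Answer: -93372669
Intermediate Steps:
B = 1323 (B = -63*(-21) = 1323)
F = -89996 (F = 4 - (15*(-4*(-5)))² = 4 - (15*20)² = 4 - 1*300² = 4 - 1*90000 = 4 - 90000 = -89996)
Z = 1323
(F + Z)*(3408 - 2355) = (-89996 + 1323)*(3408 - 2355) = -88673*1053 = -93372669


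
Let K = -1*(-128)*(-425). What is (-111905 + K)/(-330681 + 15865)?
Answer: 166305/314816 ≈ 0.52826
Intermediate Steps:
K = -54400 (K = 128*(-425) = -54400)
(-111905 + K)/(-330681 + 15865) = (-111905 - 54400)/(-330681 + 15865) = -166305/(-314816) = -166305*(-1/314816) = 166305/314816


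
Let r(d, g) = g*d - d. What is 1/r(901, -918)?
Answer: -1/828019 ≈ -1.2077e-6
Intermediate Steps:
r(d, g) = -d + d*g (r(d, g) = d*g - d = -d + d*g)
1/r(901, -918) = 1/(901*(-1 - 918)) = 1/(901*(-919)) = 1/(-828019) = -1/828019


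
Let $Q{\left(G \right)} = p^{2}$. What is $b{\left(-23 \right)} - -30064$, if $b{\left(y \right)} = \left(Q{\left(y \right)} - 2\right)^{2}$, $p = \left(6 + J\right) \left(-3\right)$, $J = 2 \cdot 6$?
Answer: $8521460$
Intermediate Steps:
$J = 12$
$p = -54$ ($p = \left(6 + 12\right) \left(-3\right) = 18 \left(-3\right) = -54$)
$Q{\left(G \right)} = 2916$ ($Q{\left(G \right)} = \left(-54\right)^{2} = 2916$)
$b{\left(y \right)} = 8491396$ ($b{\left(y \right)} = \left(2916 - 2\right)^{2} = 2914^{2} = 8491396$)
$b{\left(-23 \right)} - -30064 = 8491396 - -30064 = 8491396 + 30064 = 8521460$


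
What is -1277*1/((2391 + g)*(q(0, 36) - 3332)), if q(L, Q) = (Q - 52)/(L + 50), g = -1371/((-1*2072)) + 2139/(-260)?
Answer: 1074914750/6685487681211 ≈ 0.00016078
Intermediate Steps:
g = -1018887/134680 (g = -1371/(-2072) + 2139*(-1/260) = -1371*(-1/2072) - 2139/260 = 1371/2072 - 2139/260 = -1018887/134680 ≈ -7.5652)
q(L, Q) = (-52 + Q)/(50 + L)
-1277*1/((2391 + g)*(q(0, 36) - 3332)) = -1277*1/((2391 - 1018887/134680)*((-52 + 36)/(50 + 0) - 3332)) = -1277*134680/(321000993*(-16/50 - 3332)) = -1277*134680/(321000993*((1/50)*(-16) - 3332)) = -1277*134680/(321000993*(-8/25 - 3332)) = -1277/((321000993/134680)*(-83308/25)) = -1277/(-6685487681211/841750) = -1277*(-841750/6685487681211) = 1074914750/6685487681211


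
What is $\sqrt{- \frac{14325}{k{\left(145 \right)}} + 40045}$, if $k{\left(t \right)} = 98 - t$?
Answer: $\frac{2 \sqrt{22283170}}{47} \approx 200.87$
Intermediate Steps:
$\sqrt{- \frac{14325}{k{\left(145 \right)}} + 40045} = \sqrt{- \frac{14325}{98 - 145} + 40045} = \sqrt{- \frac{14325}{-47} + 40045} = \sqrt{\left(-14325\right) \left(- \frac{1}{47}\right) + 40045} = \sqrt{\frac{14325}{47} + 40045} = \sqrt{\frac{1896440}{47}} = \frac{2 \sqrt{22283170}}{47}$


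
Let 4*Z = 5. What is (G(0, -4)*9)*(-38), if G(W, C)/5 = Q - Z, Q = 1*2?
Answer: -2565/2 ≈ -1282.5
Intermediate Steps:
Z = 5/4 (Z = (¼)*5 = 5/4 ≈ 1.2500)
Q = 2
G(W, C) = 15/4 (G(W, C) = 5*(2 - 1*5/4) = 5*(2 - 5/4) = 5*(¾) = 15/4)
(G(0, -4)*9)*(-38) = ((15/4)*9)*(-38) = (135/4)*(-38) = -2565/2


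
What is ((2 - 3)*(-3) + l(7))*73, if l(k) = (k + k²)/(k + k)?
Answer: 511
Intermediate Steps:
l(k) = (k + k²)/(2*k) (l(k) = (k + k²)/((2*k)) = (k + k²)*(1/(2*k)) = (k + k²)/(2*k))
((2 - 3)*(-3) + l(7))*73 = ((2 - 3)*(-3) + (½ + (½)*7))*73 = (-1*(-3) + (½ + 7/2))*73 = (3 + 4)*73 = 7*73 = 511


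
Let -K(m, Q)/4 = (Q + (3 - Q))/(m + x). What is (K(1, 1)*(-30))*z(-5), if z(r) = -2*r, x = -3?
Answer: -1800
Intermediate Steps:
K(m, Q) = -12/(-3 + m) (K(m, Q) = -4*(Q + (3 - Q))/(m - 3) = -12/(-3 + m))
(K(1, 1)*(-30))*z(-5) = (-12/(-3 + 1)*(-30))*(-2*(-5)) = (-12/(-2)*(-30))*10 = (-12*(-1/2)*(-30))*10 = (6*(-30))*10 = -180*10 = -1800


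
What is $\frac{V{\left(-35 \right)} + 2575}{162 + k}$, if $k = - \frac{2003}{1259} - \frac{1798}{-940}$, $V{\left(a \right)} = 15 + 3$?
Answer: $\frac{1534355890}{96050691} \approx 15.974$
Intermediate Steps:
$V{\left(a \right)} = 18$
$k = \frac{190431}{591730}$ ($k = \left(-2003\right) \frac{1}{1259} - - \frac{899}{470} = - \frac{2003}{1259} + \frac{899}{470} = \frac{190431}{591730} \approx 0.32182$)
$\frac{V{\left(-35 \right)} + 2575}{162 + k} = \frac{18 + 2575}{162 + \frac{190431}{591730}} = \frac{2593}{\frac{96050691}{591730}} = 2593 \cdot \frac{591730}{96050691} = \frac{1534355890}{96050691}$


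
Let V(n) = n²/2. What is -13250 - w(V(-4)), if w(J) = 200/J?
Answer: -13275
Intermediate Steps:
V(n) = n²/2
-13250 - w(V(-4)) = -13250 - 200/((½)*(-4)²) = -13250 - 200/((½)*16) = -13250 - 200/8 = -13250 - 1*25 = -13250 - 25 = -13275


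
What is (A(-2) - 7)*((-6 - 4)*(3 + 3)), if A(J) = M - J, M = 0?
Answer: 300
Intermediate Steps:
A(J) = -J (A(J) = 0 - J = -J)
(A(-2) - 7)*((-6 - 4)*(3 + 3)) = (-1*(-2) - 7)*((-6 - 4)*(3 + 3)) = (2 - 7)*(-10*6) = -5*(-60) = 300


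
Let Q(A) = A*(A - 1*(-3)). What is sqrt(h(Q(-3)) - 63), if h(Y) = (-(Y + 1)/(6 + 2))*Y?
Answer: 3*I*sqrt(7) ≈ 7.9373*I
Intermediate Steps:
Q(A) = A*(3 + A) (Q(A) = A*(A + 3) = A*(3 + A))
h(Y) = Y*(-1/8 - Y/8) (h(Y) = (-(1 + Y)/8)*Y = (-(1/8 + Y/8))*Y = (-1/8 - Y/8)*Y = Y*(-1/8 - Y/8))
sqrt(h(Q(-3)) - 63) = sqrt(-(-3*(3 - 3))*(1 - 3*(3 - 3))/8 - 63) = sqrt(-(-3*0)*(1 - 3*0)/8 - 63) = sqrt(-1/8*0*(1 + 0) - 63) = sqrt(-1/8*0*1 - 63) = sqrt(0 - 63) = sqrt(-63) = 3*I*sqrt(7)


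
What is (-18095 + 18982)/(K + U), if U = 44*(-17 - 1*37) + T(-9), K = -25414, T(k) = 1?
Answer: -887/27789 ≈ -0.031919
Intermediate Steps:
U = -2375 (U = 44*(-17 - 1*37) + 1 = 44*(-17 - 37) + 1 = 44*(-54) + 1 = -2376 + 1 = -2375)
(-18095 + 18982)/(K + U) = (-18095 + 18982)/(-25414 - 2375) = 887/(-27789) = 887*(-1/27789) = -887/27789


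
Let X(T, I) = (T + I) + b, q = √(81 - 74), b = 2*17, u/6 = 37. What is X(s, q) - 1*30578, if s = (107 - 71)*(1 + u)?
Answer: -22516 + √7 ≈ -22513.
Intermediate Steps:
u = 222 (u = 6*37 = 222)
b = 34
q = √7 ≈ 2.6458
s = 8028 (s = (107 - 71)*(1 + 222) = 36*223 = 8028)
X(T, I) = 34 + I + T (X(T, I) = (T + I) + 34 = (I + T) + 34 = 34 + I + T)
X(s, q) - 1*30578 = (34 + √7 + 8028) - 1*30578 = (8062 + √7) - 30578 = -22516 + √7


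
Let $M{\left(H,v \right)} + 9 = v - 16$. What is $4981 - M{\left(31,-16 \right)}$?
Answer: $5022$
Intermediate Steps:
$M{\left(H,v \right)} = -25 + v$ ($M{\left(H,v \right)} = -9 + \left(v - 16\right) = -9 + \left(-16 + v\right) = -25 + v$)
$4981 - M{\left(31,-16 \right)} = 4981 - \left(-25 - 16\right) = 4981 - -41 = 4981 + 41 = 5022$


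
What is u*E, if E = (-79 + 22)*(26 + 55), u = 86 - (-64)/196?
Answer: -19529910/49 ≈ -3.9857e+5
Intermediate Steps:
u = 4230/49 (u = 86 - (-64)/196 = 86 - 1*(-16/49) = 86 + 16/49 = 4230/49 ≈ 86.327)
E = -4617 (E = -57*81 = -4617)
u*E = (4230/49)*(-4617) = -19529910/49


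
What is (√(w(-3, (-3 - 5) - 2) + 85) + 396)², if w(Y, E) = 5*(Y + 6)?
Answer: 164836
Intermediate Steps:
w(Y, E) = 30 + 5*Y (w(Y, E) = 5*(6 + Y) = 30 + 5*Y)
(√(w(-3, (-3 - 5) - 2) + 85) + 396)² = (√((30 + 5*(-3)) + 85) + 396)² = (√((30 - 15) + 85) + 396)² = (√(15 + 85) + 396)² = (√100 + 396)² = (10 + 396)² = 406² = 164836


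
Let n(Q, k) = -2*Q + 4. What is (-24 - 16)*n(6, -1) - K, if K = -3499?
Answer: 3819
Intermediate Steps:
n(Q, k) = 4 - 2*Q
(-24 - 16)*n(6, -1) - K = (-24 - 16)*(4 - 2*6) - 1*(-3499) = -40*(4 - 12) + 3499 = -40*(-8) + 3499 = 320 + 3499 = 3819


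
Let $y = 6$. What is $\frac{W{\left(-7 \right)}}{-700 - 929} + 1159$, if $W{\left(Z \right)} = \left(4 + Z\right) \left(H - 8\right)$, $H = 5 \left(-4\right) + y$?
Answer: $\frac{629315}{543} \approx 1159.0$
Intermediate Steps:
$H = -14$ ($H = 5 \left(-4\right) + 6 = -20 + 6 = -14$)
$W{\left(Z \right)} = -88 - 22 Z$ ($W{\left(Z \right)} = \left(4 + Z\right) \left(-14 - 8\right) = \left(4 + Z\right) \left(-22\right) = -88 - 22 Z$)
$\frac{W{\left(-7 \right)}}{-700 - 929} + 1159 = \frac{-88 - -154}{-700 - 929} + 1159 = \frac{-88 + 154}{-1629} + 1159 = 66 \left(- \frac{1}{1629}\right) + 1159 = - \frac{22}{543} + 1159 = \frac{629315}{543}$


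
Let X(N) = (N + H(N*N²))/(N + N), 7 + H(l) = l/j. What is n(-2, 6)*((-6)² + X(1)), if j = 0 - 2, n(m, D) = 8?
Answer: 262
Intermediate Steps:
j = -2
H(l) = -7 - l/2 (H(l) = -7 + l/(-2) = -7 + l*(-½) = -7 - l/2)
X(N) = (-7 + N - N³/2)/(2*N) (X(N) = (N + (-7 - N*N²/2))/(N + N) = (N + (-7 - N³/2))/((2*N)) = (-7 + N - N³/2)*(1/(2*N)) = (-7 + N - N³/2)/(2*N))
n(-2, 6)*((-6)² + X(1)) = 8*((-6)² + (¼)*(-14 - 1*1³ + 2*1)/1) = 8*(36 + (¼)*1*(-14 - 1*1 + 2)) = 8*(36 + (¼)*1*(-14 - 1 + 2)) = 8*(36 + (¼)*1*(-13)) = 8*(36 - 13/4) = 8*(131/4) = 262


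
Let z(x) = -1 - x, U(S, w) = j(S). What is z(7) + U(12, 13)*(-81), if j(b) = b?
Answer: -980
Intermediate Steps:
U(S, w) = S
z(7) + U(12, 13)*(-81) = (-1 - 1*7) + 12*(-81) = (-1 - 7) - 972 = -8 - 972 = -980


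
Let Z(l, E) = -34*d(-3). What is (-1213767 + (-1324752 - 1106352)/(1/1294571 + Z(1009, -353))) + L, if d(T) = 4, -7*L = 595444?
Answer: -225526998082261/176061655 ≈ -1.2810e+6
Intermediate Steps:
L = -595444/7 (L = -⅐*595444 = -595444/7 ≈ -85063.)
Z(l, E) = -136 (Z(l, E) = -34*4 = -136)
(-1213767 + (-1324752 - 1106352)/(1/1294571 + Z(1009, -353))) + L = (-1213767 + (-1324752 - 1106352)/(1/1294571 - 136)) - 595444/7 = (-1213767 - 2431104/(1/1294571 - 136)) - 595444/7 = (-1213767 - 2431104/(-176061655/1294571)) - 595444/7 = (-1213767 - 2431104*(-1294571/176061655)) - 595444/7 = (-1213767 + 3147236736384/176061655) - 595444/7 = -210550590068001/176061655 - 595444/7 = -225526998082261/176061655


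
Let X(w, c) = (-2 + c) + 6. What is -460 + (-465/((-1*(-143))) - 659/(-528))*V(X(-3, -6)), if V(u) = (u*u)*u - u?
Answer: -512487/1144 ≈ -447.98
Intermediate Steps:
X(w, c) = 4 + c
V(u) = u**3 - u (V(u) = u**2*u - u = u**3 - u)
-460 + (-465/((-1*(-143))) - 659/(-528))*V(X(-3, -6)) = -460 + (-465/((-1*(-143))) - 659/(-528))*((4 - 6)**3 - (4 - 6)) = -460 + (-465/143 - 659*(-1/528))*((-2)**3 - 1*(-2)) = -460 + (-465*1/143 + 659/528)*(-8 + 2) = -460 + (-465/143 + 659/528)*(-6) = -460 - 13753/6864*(-6) = -460 + 13753/1144 = -512487/1144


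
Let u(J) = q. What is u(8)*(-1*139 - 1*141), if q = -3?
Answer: 840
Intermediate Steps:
u(J) = -3
u(8)*(-1*139 - 1*141) = -3*(-1*139 - 1*141) = -3*(-139 - 141) = -3*(-280) = 840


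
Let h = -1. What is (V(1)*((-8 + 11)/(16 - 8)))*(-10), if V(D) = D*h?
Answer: 15/4 ≈ 3.7500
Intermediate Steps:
V(D) = -D (V(D) = D*(-1) = -D)
(V(1)*((-8 + 11)/(16 - 8)))*(-10) = ((-1*1)*((-8 + 11)/(16 - 8)))*(-10) = -3/8*(-10) = 15/4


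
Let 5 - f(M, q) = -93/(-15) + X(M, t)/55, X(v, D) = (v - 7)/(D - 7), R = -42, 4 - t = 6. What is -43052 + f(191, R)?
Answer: -4262230/99 ≈ -43053.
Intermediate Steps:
t = -2 (t = 4 - 1*6 = 4 - 6 = -2)
X(v, D) = (-7 + v)/(-7 + D)
f(M, q) = -601/495 + M/495 (f(M, q) = 5 - (-93/(-15) + ((-7 + M)/(-7 - 2))/55) = 5 - (-93*(-1/15) + ((-7 + M)/(-9))*(1/55)) = 5 - (31/5 - (-7 + M)/9*(1/55)) = 5 - (31/5 + (7/9 - M/9)*(1/55)) = 5 - (31/5 + (7/495 - M/495)) = 5 - (3076/495 - M/495) = 5 + (-3076/495 + M/495) = -601/495 + M/495)
-43052 + f(191, R) = -43052 + (-601/495 + (1/495)*191) = -43052 + (-601/495 + 191/495) = -43052 - 82/99 = -4262230/99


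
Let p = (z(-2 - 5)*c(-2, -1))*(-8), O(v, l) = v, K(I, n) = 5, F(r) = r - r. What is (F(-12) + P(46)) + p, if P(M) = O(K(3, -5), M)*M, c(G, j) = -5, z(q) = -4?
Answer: 70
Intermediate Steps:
F(r) = 0
p = -160 (p = -4*(-5)*(-8) = 20*(-8) = -160)
P(M) = 5*M
(F(-12) + P(46)) + p = (0 + 5*46) - 160 = (0 + 230) - 160 = 230 - 160 = 70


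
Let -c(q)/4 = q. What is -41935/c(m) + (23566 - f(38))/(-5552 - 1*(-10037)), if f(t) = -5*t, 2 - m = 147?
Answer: -34859999/520260 ≈ -67.005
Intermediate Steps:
m = -145 (m = 2 - 1*147 = 2 - 147 = -145)
c(q) = -4*q
-41935/c(m) + (23566 - f(38))/(-5552 - 1*(-10037)) = -41935/((-4*(-145))) + (23566 - (-5)*38)/(-5552 - 1*(-10037)) = -41935/580 + (23566 - 1*(-190))/(-5552 + 10037) = -41935*1/580 + (23566 + 190)/4485 = -8387/116 + 23756*(1/4485) = -8387/116 + 23756/4485 = -34859999/520260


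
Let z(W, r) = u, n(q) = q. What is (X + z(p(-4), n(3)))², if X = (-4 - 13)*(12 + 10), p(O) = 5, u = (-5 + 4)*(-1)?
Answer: 139129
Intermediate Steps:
u = 1 (u = -1*(-1) = 1)
z(W, r) = 1
X = -374 (X = -17*22 = -374)
(X + z(p(-4), n(3)))² = (-374 + 1)² = (-373)² = 139129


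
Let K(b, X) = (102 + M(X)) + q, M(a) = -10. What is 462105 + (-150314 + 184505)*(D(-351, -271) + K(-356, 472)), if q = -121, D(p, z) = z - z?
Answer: -529434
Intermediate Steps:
D(p, z) = 0
K(b, X) = -29 (K(b, X) = (102 - 10) - 121 = 92 - 121 = -29)
462105 + (-150314 + 184505)*(D(-351, -271) + K(-356, 472)) = 462105 + (-150314 + 184505)*(0 - 29) = 462105 + 34191*(-29) = 462105 - 991539 = -529434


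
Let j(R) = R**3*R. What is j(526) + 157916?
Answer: 76549766892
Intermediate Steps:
j(R) = R**4
j(526) + 157916 = 526**4 + 157916 = 76549608976 + 157916 = 76549766892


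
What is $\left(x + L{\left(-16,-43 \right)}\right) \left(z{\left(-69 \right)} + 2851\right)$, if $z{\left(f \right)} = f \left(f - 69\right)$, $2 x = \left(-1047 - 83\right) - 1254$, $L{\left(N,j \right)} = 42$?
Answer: $-14228950$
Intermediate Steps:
$x = -1192$ ($x = \frac{\left(-1047 - 83\right) - 1254}{2} = \frac{-1130 - 1254}{2} = \frac{1}{2} \left(-2384\right) = -1192$)
$z{\left(f \right)} = f \left(-69 + f\right)$
$\left(x + L{\left(-16,-43 \right)}\right) \left(z{\left(-69 \right)} + 2851\right) = \left(-1192 + 42\right) \left(- 69 \left(-69 - 69\right) + 2851\right) = - 1150 \left(\left(-69\right) \left(-138\right) + 2851\right) = - 1150 \left(9522 + 2851\right) = \left(-1150\right) 12373 = -14228950$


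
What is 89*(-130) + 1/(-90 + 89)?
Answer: -11571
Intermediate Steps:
89*(-130) + 1/(-90 + 89) = -11570 + 1/(-1) = -11570 - 1 = -11571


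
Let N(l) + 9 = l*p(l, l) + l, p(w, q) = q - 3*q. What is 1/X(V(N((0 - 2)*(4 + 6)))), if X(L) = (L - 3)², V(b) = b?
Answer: 1/692224 ≈ 1.4446e-6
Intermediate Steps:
p(w, q) = -2*q
N(l) = -9 + l - 2*l² (N(l) = -9 + (l*(-2*l) + l) = -9 + (-2*l² + l) = -9 + (l - 2*l²) = -9 + l - 2*l²)
X(L) = (-3 + L)²
1/X(V(N((0 - 2)*(4 + 6)))) = 1/((-3 + (-9 + (0 - 2)*(4 + 6) - 2*(0 - 2)²*(4 + 6)²))²) = 1/((-3 + (-9 - 2*10 - 2*(-2*10)²))²) = 1/((-3 + (-9 - 20 - 2*(-20)²))²) = 1/((-3 + (-9 - 20 - 2*400))²) = 1/((-3 + (-9 - 20 - 800))²) = 1/((-3 - 829)²) = 1/((-832)²) = 1/692224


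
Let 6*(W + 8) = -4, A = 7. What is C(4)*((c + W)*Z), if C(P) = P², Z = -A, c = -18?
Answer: 8960/3 ≈ 2986.7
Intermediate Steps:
W = -26/3 (W = -8 + (⅙)*(-4) = -8 - ⅔ = -26/3 ≈ -8.6667)
Z = -7 (Z = -1*7 = -7)
C(4)*((c + W)*Z) = 4²*((-18 - 26/3)*(-7)) = 16*(-80/3*(-7)) = 16*(560/3) = 8960/3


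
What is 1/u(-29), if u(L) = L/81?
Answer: -81/29 ≈ -2.7931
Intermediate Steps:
u(L) = L/81 (u(L) = L*(1/81) = L/81)
1/u(-29) = 1/((1/81)*(-29)) = 1/(-29/81) = -81/29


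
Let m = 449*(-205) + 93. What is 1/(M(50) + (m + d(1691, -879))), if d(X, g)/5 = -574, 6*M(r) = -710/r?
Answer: -30/2844731 ≈ -1.0546e-5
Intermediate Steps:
M(r) = -355/(3*r) (M(r) = (-710/r)/6 = -355/(3*r))
d(X, g) = -2870 (d(X, g) = 5*(-574) = -2870)
m = -91952 (m = -92045 + 93 = -91952)
1/(M(50) + (m + d(1691, -879))) = 1/(-355/3/50 + (-91952 - 2870)) = 1/(-355/3*1/50 - 94822) = 1/(-71/30 - 94822) = 1/(-2844731/30) = -30/2844731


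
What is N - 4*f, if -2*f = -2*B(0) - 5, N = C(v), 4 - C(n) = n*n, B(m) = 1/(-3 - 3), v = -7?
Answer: -163/3 ≈ -54.333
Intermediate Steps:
B(m) = -⅙ (B(m) = 1/(-6) = -⅙)
C(n) = 4 - n² (C(n) = 4 - n*n = 4 - n²)
N = -45 (N = 4 - 1*(-7)² = 4 - 1*49 = 4 - 49 = -45)
f = 7/3 (f = -(-2*(-⅙) - 5)/2 = -(⅓ - 5)/2 = -½*(-14/3) = 7/3 ≈ 2.3333)
N - 4*f = -45 - 4*7/3 = -45 - 28/3 = -163/3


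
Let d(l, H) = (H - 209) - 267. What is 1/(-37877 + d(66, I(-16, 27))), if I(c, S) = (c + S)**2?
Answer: -1/38232 ≈ -2.6156e-5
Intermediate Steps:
I(c, S) = (S + c)**2
d(l, H) = -476 + H (d(l, H) = (-209 + H) - 267 = -476 + H)
1/(-37877 + d(66, I(-16, 27))) = 1/(-37877 + (-476 + (27 - 16)**2)) = 1/(-37877 + (-476 + 11**2)) = 1/(-37877 + (-476 + 121)) = 1/(-37877 - 355) = 1/(-38232) = -1/38232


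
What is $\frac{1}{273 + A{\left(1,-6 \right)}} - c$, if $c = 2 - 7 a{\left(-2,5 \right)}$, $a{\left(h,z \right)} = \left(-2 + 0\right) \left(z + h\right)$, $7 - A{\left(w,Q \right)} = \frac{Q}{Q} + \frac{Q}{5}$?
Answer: $- \frac{61639}{1401} \approx -43.996$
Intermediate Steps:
$A{\left(w,Q \right)} = 6 - \frac{Q}{5}$ ($A{\left(w,Q \right)} = 7 - \left(\frac{Q}{Q} + \frac{Q}{5}\right) = 7 - \left(1 + Q \frac{1}{5}\right) = 7 - \left(1 + \frac{Q}{5}\right) = 6 - \frac{Q}{5}$)
$a{\left(h,z \right)} = - 2 h - 2 z$ ($a{\left(h,z \right)} = - 2 \left(h + z\right) = - 2 h - 2 z$)
$c = 44$ ($c = 2 - 7 \left(\left(-2\right) \left(-2\right) - 10\right) = 2 - 7 \left(4 - 10\right) = 2 - -42 = 2 + 42 = 44$)
$\frac{1}{273 + A{\left(1,-6 \right)}} - c = \frac{1}{273 + \left(6 - - \frac{6}{5}\right)} - 44 = \frac{1}{273 + \left(6 + \frac{6}{5}\right)} - 44 = \frac{1}{273 + \frac{36}{5}} - 44 = \frac{1}{\frac{1401}{5}} - 44 = \frac{5}{1401} - 44 = - \frac{61639}{1401}$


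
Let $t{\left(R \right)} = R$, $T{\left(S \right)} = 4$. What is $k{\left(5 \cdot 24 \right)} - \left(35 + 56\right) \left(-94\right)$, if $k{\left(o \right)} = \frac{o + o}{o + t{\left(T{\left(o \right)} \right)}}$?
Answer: $\frac{265234}{31} \approx 8555.9$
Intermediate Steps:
$k{\left(o \right)} = \frac{2 o}{4 + o}$ ($k{\left(o \right)} = \frac{o + o}{o + 4} = \frac{2 o}{4 + o}$)
$k{\left(5 \cdot 24 \right)} - \left(35 + 56\right) \left(-94\right) = \frac{2 \cdot 5 \cdot 24}{4 + 5 \cdot 24} - \left(35 + 56\right) \left(-94\right) = 2 \cdot 120 \frac{1}{4 + 120} - 91 \left(-94\right) = 2 \cdot 120 \cdot \frac{1}{124} - -8554 = 2 \cdot 120 \cdot \frac{1}{124} + 8554 = \frac{60}{31} + 8554 = \frac{265234}{31}$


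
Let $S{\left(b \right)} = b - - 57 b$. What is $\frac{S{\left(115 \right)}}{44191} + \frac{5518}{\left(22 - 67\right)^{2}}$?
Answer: $\frac{257352688}{89486775} \approx 2.8759$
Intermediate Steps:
$S{\left(b \right)} = 58 b$ ($S{\left(b \right)} = b + 57 b = 58 b$)
$\frac{S{\left(115 \right)}}{44191} + \frac{5518}{\left(22 - 67\right)^{2}} = \frac{58 \cdot 115}{44191} + \frac{5518}{\left(22 - 67\right)^{2}} = 6670 \cdot \frac{1}{44191} + \frac{5518}{\left(-45\right)^{2}} = \frac{6670}{44191} + \frac{5518}{2025} = \frac{257352688}{89486775}$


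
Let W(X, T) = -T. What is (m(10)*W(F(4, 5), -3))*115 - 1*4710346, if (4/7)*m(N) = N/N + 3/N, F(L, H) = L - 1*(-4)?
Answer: -37676489/8 ≈ -4.7096e+6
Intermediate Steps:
F(L, H) = 4 + L (F(L, H) = L + 4 = 4 + L)
m(N) = 7/4 + 21/(4*N) (m(N) = 7*(N/N + 3/N)/4 = 7*(1 + 3/N)/4 = 7/4 + 21/(4*N))
(m(10)*W(F(4, 5), -3))*115 - 1*4710346 = (((7/4)*(3 + 10)/10)*(-1*(-3)))*115 - 1*4710346 = (((7/4)*(⅒)*13)*3)*115 - 4710346 = ((91/40)*3)*115 - 4710346 = (273/40)*115 - 4710346 = 6279/8 - 4710346 = -37676489/8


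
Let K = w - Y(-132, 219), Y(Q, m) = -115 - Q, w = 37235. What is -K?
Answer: -37218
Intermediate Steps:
K = 37218 (K = 37235 - (-115 - 1*(-132)) = 37235 - (-115 + 132) = 37235 - 1*17 = 37235 - 17 = 37218)
-K = -1*37218 = -37218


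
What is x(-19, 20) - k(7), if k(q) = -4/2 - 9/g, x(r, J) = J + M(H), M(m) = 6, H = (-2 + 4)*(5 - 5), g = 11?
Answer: 317/11 ≈ 28.818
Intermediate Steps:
H = 0 (H = 2*0 = 0)
x(r, J) = 6 + J (x(r, J) = J + 6 = 6 + J)
k(q) = -31/11 (k(q) = -4/2 - 9/11 = -4*1/2 - 9*1/11 = -2 - 9/11 = -31/11)
x(-19, 20) - k(7) = (6 + 20) - 1*(-31/11) = 26 + 31/11 = 317/11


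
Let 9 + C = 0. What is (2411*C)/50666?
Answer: -21699/50666 ≈ -0.42828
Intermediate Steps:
C = -9 (C = -9 + 0 = -9)
(2411*C)/50666 = (2411*(-9))/50666 = -21699*1/50666 = -21699/50666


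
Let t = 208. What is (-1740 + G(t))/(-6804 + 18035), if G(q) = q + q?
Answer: -1324/11231 ≈ -0.11789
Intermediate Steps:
G(q) = 2*q
(-1740 + G(t))/(-6804 + 18035) = (-1740 + 2*208)/(-6804 + 18035) = (-1740 + 416)/11231 = -1324*1/11231 = -1324/11231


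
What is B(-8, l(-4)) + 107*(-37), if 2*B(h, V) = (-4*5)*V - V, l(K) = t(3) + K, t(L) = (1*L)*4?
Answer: -4043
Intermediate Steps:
t(L) = 4*L (t(L) = L*4 = 4*L)
l(K) = 12 + K (l(K) = 4*3 + K = 12 + K)
B(h, V) = -21*V/2 (B(h, V) = ((-4*5)*V - V)/2 = (-20*V - V)/2 = (-21*V)/2 = -21*V/2)
B(-8, l(-4)) + 107*(-37) = -21*(12 - 4)/2 + 107*(-37) = -21/2*8 - 3959 = -84 - 3959 = -4043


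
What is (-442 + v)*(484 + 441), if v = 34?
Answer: -377400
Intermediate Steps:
(-442 + v)*(484 + 441) = (-442 + 34)*(484 + 441) = -408*925 = -377400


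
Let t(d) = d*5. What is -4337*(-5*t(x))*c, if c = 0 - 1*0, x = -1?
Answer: 0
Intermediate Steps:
c = 0 (c = 0 + 0 = 0)
t(d) = 5*d
-4337*(-5*t(x))*c = -4337*(-25*(-1))*0 = -4337*(-5*(-5))*0 = -108425*0 = -4337*0 = 0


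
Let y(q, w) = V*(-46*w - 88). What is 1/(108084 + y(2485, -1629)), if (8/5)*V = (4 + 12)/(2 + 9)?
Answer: 11/1937384 ≈ 5.6778e-6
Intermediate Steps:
V = 10/11 (V = 5*((4 + 12)/(2 + 9))/8 = 5*(16/11)/8 = 5*(16*(1/11))/8 = (5/8)*(16/11) = 10/11 ≈ 0.90909)
y(q, w) = -80 - 460*w/11 (y(q, w) = 10*(-46*w - 88)/11 = 10*(-88 - 46*w)/11 = -80 - 460*w/11)
1/(108084 + y(2485, -1629)) = 1/(108084 + (-80 - 460/11*(-1629))) = 1/(108084 + (-80 + 749340/11)) = 1/(108084 + 748460/11) = 1/(1937384/11) = 11/1937384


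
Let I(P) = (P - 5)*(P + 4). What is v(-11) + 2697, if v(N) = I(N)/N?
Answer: 29555/11 ≈ 2686.8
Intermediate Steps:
I(P) = (-5 + P)*(4 + P)
v(N) = (-20 + N² - N)/N
v(-11) + 2697 = (-1 - 11 - 20/(-11)) + 2697 = (-1 - 11 - 20*(-1/11)) + 2697 = (-1 - 11 + 20/11) + 2697 = -112/11 + 2697 = 29555/11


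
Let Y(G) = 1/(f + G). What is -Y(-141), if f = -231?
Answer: 1/372 ≈ 0.0026882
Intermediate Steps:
Y(G) = 1/(-231 + G)
-Y(-141) = -1/(-231 - 141) = -1/(-372) = -1*(-1/372) = 1/372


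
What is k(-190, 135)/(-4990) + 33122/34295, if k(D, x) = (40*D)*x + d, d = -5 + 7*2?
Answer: 1414065605/6845282 ≈ 206.58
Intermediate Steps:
d = 9 (d = -5 + 14 = 9)
k(D, x) = 9 + 40*D*x (k(D, x) = (40*D)*x + 9 = 40*D*x + 9 = 9 + 40*D*x)
k(-190, 135)/(-4990) + 33122/34295 = (9 + 40*(-190)*135)/(-4990) + 33122/34295 = (9 - 1026000)*(-1/4990) + 33122*(1/34295) = -1025991*(-1/4990) + 33122/34295 = 1025991/4990 + 33122/34295 = 1414065605/6845282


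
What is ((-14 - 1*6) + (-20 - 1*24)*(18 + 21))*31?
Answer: -53816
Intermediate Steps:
((-14 - 1*6) + (-20 - 1*24)*(18 + 21))*31 = ((-14 - 6) + (-20 - 24)*39)*31 = (-20 - 44*39)*31 = (-20 - 1716)*31 = -1736*31 = -53816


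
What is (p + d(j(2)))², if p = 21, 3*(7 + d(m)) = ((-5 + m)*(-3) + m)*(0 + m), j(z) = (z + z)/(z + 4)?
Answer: 211600/729 ≈ 290.26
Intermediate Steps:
j(z) = 2*z/(4 + z) (j(z) = (2*z)/(4 + z) = 2*z/(4 + z))
d(m) = -7 + m*(15 - 2*m)/3 (d(m) = -7 + (((-5 + m)*(-3) + m)*(0 + m))/3 = -7 + (((15 - 3*m) + m)*m)/3 = -7 + ((15 - 2*m)*m)/3 = -7 + (m*(15 - 2*m))/3 = -7 + m*(15 - 2*m)/3)
(p + d(j(2)))² = (21 + (-7 + 5*(2*2/(4 + 2)) - 2*16/(4 + 2)²/3))² = (21 + (-7 + 5*(2*2/6) - 2*(2*2/6)²/3))² = (21 + (-7 + 5*(2*2*(⅙)) - 2*(2*2*(⅙))²/3))² = (21 + (-7 + 5*(⅔) - 2*(⅔)²/3))² = (21 + (-7 + 10/3 - ⅔*4/9))² = (21 + (-7 + 10/3 - 8/27))² = (21 - 107/27)² = (460/27)² = 211600/729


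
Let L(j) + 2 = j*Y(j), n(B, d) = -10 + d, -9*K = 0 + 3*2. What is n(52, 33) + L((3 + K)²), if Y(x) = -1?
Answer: 140/9 ≈ 15.556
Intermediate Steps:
K = -⅔ (K = -(0 + 3*2)/9 = -(0 + 6)/9 = -⅑*6 = -⅔ ≈ -0.66667)
L(j) = -2 - j (L(j) = -2 + j*(-1) = -2 - j)
n(52, 33) + L((3 + K)²) = (-10 + 33) + (-2 - (3 - ⅔)²) = 23 + (-2 - (7/3)²) = 23 + (-2 - 1*49/9) = 23 + (-2 - 49/9) = 23 - 67/9 = 140/9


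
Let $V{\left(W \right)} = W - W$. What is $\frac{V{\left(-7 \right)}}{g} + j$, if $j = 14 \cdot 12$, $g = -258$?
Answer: $168$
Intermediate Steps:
$V{\left(W \right)} = 0$
$j = 168$
$\frac{V{\left(-7 \right)}}{g} + j = \frac{0}{-258} + 168 = 0 \left(- \frac{1}{258}\right) + 168 = 0 + 168 = 168$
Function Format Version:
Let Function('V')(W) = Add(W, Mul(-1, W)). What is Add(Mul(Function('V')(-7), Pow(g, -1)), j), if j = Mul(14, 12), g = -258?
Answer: 168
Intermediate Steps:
Function('V')(W) = 0
j = 168
Add(Mul(Function('V')(-7), Pow(g, -1)), j) = Add(Mul(0, Pow(-258, -1)), 168) = Add(Mul(0, Rational(-1, 258)), 168) = Add(0, 168) = 168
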